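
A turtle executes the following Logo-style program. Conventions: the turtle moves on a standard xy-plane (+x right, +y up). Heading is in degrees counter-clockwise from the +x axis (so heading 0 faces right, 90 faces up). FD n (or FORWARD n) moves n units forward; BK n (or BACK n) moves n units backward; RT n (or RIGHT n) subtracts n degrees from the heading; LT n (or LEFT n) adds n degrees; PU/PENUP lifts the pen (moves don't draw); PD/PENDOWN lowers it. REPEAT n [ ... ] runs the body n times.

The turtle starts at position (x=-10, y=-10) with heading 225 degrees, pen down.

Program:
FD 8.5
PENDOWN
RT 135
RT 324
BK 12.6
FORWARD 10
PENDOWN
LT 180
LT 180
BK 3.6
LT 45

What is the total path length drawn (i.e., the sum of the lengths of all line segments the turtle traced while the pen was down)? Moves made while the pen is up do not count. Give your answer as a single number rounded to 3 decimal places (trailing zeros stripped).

Answer: 34.7

Derivation:
Executing turtle program step by step:
Start: pos=(-10,-10), heading=225, pen down
FD 8.5: (-10,-10) -> (-16.01,-16.01) [heading=225, draw]
PD: pen down
RT 135: heading 225 -> 90
RT 324: heading 90 -> 126
BK 12.6: (-16.01,-16.01) -> (-8.604,-26.204) [heading=126, draw]
FD 10: (-8.604,-26.204) -> (-14.482,-18.114) [heading=126, draw]
PD: pen down
LT 180: heading 126 -> 306
LT 180: heading 306 -> 126
BK 3.6: (-14.482,-18.114) -> (-12.366,-21.026) [heading=126, draw]
LT 45: heading 126 -> 171
Final: pos=(-12.366,-21.026), heading=171, 4 segment(s) drawn

Segment lengths:
  seg 1: (-10,-10) -> (-16.01,-16.01), length = 8.5
  seg 2: (-16.01,-16.01) -> (-8.604,-26.204), length = 12.6
  seg 3: (-8.604,-26.204) -> (-14.482,-18.114), length = 10
  seg 4: (-14.482,-18.114) -> (-12.366,-21.026), length = 3.6
Total = 34.7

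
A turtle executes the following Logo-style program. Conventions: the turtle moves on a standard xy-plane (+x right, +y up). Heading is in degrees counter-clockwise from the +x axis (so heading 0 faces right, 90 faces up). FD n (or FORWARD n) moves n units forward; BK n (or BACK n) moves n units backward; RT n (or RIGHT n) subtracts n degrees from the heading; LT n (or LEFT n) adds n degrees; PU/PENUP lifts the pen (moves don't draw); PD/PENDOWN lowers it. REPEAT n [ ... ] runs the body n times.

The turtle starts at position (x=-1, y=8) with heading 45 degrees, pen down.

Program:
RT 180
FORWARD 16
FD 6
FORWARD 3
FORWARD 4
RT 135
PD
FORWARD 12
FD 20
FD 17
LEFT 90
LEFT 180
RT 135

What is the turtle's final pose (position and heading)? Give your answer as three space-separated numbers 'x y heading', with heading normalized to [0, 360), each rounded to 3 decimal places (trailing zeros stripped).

Executing turtle program step by step:
Start: pos=(-1,8), heading=45, pen down
RT 180: heading 45 -> 225
FD 16: (-1,8) -> (-12.314,-3.314) [heading=225, draw]
FD 6: (-12.314,-3.314) -> (-16.556,-7.556) [heading=225, draw]
FD 3: (-16.556,-7.556) -> (-18.678,-9.678) [heading=225, draw]
FD 4: (-18.678,-9.678) -> (-21.506,-12.506) [heading=225, draw]
RT 135: heading 225 -> 90
PD: pen down
FD 12: (-21.506,-12.506) -> (-21.506,-0.506) [heading=90, draw]
FD 20: (-21.506,-0.506) -> (-21.506,19.494) [heading=90, draw]
FD 17: (-21.506,19.494) -> (-21.506,36.494) [heading=90, draw]
LT 90: heading 90 -> 180
LT 180: heading 180 -> 0
RT 135: heading 0 -> 225
Final: pos=(-21.506,36.494), heading=225, 7 segment(s) drawn

Answer: -21.506 36.494 225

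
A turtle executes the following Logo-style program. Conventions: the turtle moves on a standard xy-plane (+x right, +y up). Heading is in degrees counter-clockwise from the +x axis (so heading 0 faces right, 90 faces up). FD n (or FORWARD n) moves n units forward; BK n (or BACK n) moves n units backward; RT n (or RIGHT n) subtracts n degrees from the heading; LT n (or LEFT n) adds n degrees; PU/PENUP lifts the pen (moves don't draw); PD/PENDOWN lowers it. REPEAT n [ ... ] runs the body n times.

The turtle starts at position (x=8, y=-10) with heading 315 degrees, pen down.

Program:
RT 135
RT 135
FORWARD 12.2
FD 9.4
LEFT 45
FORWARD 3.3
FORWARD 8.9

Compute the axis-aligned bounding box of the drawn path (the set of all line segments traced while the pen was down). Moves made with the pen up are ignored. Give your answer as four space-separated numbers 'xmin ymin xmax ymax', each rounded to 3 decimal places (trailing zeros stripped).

Executing turtle program step by step:
Start: pos=(8,-10), heading=315, pen down
RT 135: heading 315 -> 180
RT 135: heading 180 -> 45
FD 12.2: (8,-10) -> (16.627,-1.373) [heading=45, draw]
FD 9.4: (16.627,-1.373) -> (23.274,5.274) [heading=45, draw]
LT 45: heading 45 -> 90
FD 3.3: (23.274,5.274) -> (23.274,8.574) [heading=90, draw]
FD 8.9: (23.274,8.574) -> (23.274,17.474) [heading=90, draw]
Final: pos=(23.274,17.474), heading=90, 4 segment(s) drawn

Segment endpoints: x in {8, 16.627, 23.274}, y in {-10, -1.373, 5.274, 8.574, 17.474}
xmin=8, ymin=-10, xmax=23.274, ymax=17.474

Answer: 8 -10 23.274 17.474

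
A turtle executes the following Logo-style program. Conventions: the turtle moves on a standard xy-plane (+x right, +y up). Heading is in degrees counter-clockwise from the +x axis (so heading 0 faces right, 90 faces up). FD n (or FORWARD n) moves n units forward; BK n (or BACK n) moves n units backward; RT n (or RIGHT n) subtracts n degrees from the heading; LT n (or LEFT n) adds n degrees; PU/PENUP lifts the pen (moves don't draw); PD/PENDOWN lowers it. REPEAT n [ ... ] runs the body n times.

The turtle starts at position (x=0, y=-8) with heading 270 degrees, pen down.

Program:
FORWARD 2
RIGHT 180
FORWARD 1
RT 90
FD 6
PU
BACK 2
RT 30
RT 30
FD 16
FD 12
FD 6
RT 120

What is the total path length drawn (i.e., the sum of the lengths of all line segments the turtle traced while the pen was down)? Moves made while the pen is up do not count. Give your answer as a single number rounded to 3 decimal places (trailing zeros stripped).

Answer: 9

Derivation:
Executing turtle program step by step:
Start: pos=(0,-8), heading=270, pen down
FD 2: (0,-8) -> (0,-10) [heading=270, draw]
RT 180: heading 270 -> 90
FD 1: (0,-10) -> (0,-9) [heading=90, draw]
RT 90: heading 90 -> 0
FD 6: (0,-9) -> (6,-9) [heading=0, draw]
PU: pen up
BK 2: (6,-9) -> (4,-9) [heading=0, move]
RT 30: heading 0 -> 330
RT 30: heading 330 -> 300
FD 16: (4,-9) -> (12,-22.856) [heading=300, move]
FD 12: (12,-22.856) -> (18,-33.249) [heading=300, move]
FD 6: (18,-33.249) -> (21,-38.445) [heading=300, move]
RT 120: heading 300 -> 180
Final: pos=(21,-38.445), heading=180, 3 segment(s) drawn

Segment lengths:
  seg 1: (0,-8) -> (0,-10), length = 2
  seg 2: (0,-10) -> (0,-9), length = 1
  seg 3: (0,-9) -> (6,-9), length = 6
Total = 9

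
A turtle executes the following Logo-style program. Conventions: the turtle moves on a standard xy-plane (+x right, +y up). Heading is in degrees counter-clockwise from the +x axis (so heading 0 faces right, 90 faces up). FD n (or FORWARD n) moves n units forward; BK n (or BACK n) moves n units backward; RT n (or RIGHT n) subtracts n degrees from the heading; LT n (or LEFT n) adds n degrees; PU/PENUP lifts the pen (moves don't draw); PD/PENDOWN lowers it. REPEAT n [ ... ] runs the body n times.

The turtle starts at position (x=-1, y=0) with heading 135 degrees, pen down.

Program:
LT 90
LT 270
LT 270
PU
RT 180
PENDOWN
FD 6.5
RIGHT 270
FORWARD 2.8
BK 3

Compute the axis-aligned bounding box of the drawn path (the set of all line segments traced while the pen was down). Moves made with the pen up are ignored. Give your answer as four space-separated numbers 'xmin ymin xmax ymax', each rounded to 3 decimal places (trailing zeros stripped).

Executing turtle program step by step:
Start: pos=(-1,0), heading=135, pen down
LT 90: heading 135 -> 225
LT 270: heading 225 -> 135
LT 270: heading 135 -> 45
PU: pen up
RT 180: heading 45 -> 225
PD: pen down
FD 6.5: (-1,0) -> (-5.596,-4.596) [heading=225, draw]
RT 270: heading 225 -> 315
FD 2.8: (-5.596,-4.596) -> (-3.616,-6.576) [heading=315, draw]
BK 3: (-3.616,-6.576) -> (-5.738,-4.455) [heading=315, draw]
Final: pos=(-5.738,-4.455), heading=315, 3 segment(s) drawn

Segment endpoints: x in {-5.738, -5.596, -3.616, -1}, y in {-6.576, -4.596, -4.455, 0}
xmin=-5.738, ymin=-6.576, xmax=-1, ymax=0

Answer: -5.738 -6.576 -1 0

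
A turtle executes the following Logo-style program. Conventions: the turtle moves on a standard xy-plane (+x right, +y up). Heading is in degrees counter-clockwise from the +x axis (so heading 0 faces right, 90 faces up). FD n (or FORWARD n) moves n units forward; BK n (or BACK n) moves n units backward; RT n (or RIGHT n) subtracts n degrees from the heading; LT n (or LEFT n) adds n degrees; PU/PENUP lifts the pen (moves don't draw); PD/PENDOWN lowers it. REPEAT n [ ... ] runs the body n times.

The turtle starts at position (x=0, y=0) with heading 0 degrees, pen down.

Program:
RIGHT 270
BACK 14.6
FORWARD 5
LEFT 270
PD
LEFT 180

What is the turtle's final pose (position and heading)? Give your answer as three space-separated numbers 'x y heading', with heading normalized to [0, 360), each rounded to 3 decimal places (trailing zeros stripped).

Executing turtle program step by step:
Start: pos=(0,0), heading=0, pen down
RT 270: heading 0 -> 90
BK 14.6: (0,0) -> (0,-14.6) [heading=90, draw]
FD 5: (0,-14.6) -> (0,-9.6) [heading=90, draw]
LT 270: heading 90 -> 0
PD: pen down
LT 180: heading 0 -> 180
Final: pos=(0,-9.6), heading=180, 2 segment(s) drawn

Answer: 0 -9.6 180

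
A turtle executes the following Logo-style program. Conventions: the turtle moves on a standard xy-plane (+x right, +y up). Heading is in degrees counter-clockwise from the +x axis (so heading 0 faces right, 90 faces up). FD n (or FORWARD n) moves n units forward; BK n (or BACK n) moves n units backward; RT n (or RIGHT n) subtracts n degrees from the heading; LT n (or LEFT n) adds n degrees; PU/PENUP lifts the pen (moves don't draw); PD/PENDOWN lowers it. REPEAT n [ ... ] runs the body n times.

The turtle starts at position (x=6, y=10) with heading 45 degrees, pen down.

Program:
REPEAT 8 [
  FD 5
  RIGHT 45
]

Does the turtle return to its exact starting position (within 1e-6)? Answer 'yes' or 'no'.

Answer: yes

Derivation:
Executing turtle program step by step:
Start: pos=(6,10), heading=45, pen down
REPEAT 8 [
  -- iteration 1/8 --
  FD 5: (6,10) -> (9.536,13.536) [heading=45, draw]
  RT 45: heading 45 -> 0
  -- iteration 2/8 --
  FD 5: (9.536,13.536) -> (14.536,13.536) [heading=0, draw]
  RT 45: heading 0 -> 315
  -- iteration 3/8 --
  FD 5: (14.536,13.536) -> (18.071,10) [heading=315, draw]
  RT 45: heading 315 -> 270
  -- iteration 4/8 --
  FD 5: (18.071,10) -> (18.071,5) [heading=270, draw]
  RT 45: heading 270 -> 225
  -- iteration 5/8 --
  FD 5: (18.071,5) -> (14.536,1.464) [heading=225, draw]
  RT 45: heading 225 -> 180
  -- iteration 6/8 --
  FD 5: (14.536,1.464) -> (9.536,1.464) [heading=180, draw]
  RT 45: heading 180 -> 135
  -- iteration 7/8 --
  FD 5: (9.536,1.464) -> (6,5) [heading=135, draw]
  RT 45: heading 135 -> 90
  -- iteration 8/8 --
  FD 5: (6,5) -> (6,10) [heading=90, draw]
  RT 45: heading 90 -> 45
]
Final: pos=(6,10), heading=45, 8 segment(s) drawn

Start position: (6, 10)
Final position: (6, 10)
Distance = 0; < 1e-6 -> CLOSED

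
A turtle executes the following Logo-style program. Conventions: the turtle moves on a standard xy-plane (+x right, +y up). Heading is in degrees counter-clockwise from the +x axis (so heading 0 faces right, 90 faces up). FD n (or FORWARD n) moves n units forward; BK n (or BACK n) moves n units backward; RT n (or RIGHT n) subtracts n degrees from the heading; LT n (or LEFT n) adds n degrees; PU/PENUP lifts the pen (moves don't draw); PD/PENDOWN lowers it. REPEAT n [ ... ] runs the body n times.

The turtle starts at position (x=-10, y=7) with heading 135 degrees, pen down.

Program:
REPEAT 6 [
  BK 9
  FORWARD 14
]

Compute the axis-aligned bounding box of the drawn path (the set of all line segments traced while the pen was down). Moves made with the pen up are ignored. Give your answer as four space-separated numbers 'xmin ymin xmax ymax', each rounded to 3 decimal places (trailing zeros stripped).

Answer: -31.213 0.636 -3.636 28.213

Derivation:
Executing turtle program step by step:
Start: pos=(-10,7), heading=135, pen down
REPEAT 6 [
  -- iteration 1/6 --
  BK 9: (-10,7) -> (-3.636,0.636) [heading=135, draw]
  FD 14: (-3.636,0.636) -> (-13.536,10.536) [heading=135, draw]
  -- iteration 2/6 --
  BK 9: (-13.536,10.536) -> (-7.172,4.172) [heading=135, draw]
  FD 14: (-7.172,4.172) -> (-17.071,14.071) [heading=135, draw]
  -- iteration 3/6 --
  BK 9: (-17.071,14.071) -> (-10.707,7.707) [heading=135, draw]
  FD 14: (-10.707,7.707) -> (-20.607,17.607) [heading=135, draw]
  -- iteration 4/6 --
  BK 9: (-20.607,17.607) -> (-14.243,11.243) [heading=135, draw]
  FD 14: (-14.243,11.243) -> (-24.142,21.142) [heading=135, draw]
  -- iteration 5/6 --
  BK 9: (-24.142,21.142) -> (-17.778,14.778) [heading=135, draw]
  FD 14: (-17.778,14.778) -> (-27.678,24.678) [heading=135, draw]
  -- iteration 6/6 --
  BK 9: (-27.678,24.678) -> (-21.314,18.314) [heading=135, draw]
  FD 14: (-21.314,18.314) -> (-31.213,28.213) [heading=135, draw]
]
Final: pos=(-31.213,28.213), heading=135, 12 segment(s) drawn

Segment endpoints: x in {-31.213, -27.678, -24.142, -21.314, -20.607, -17.778, -17.071, -14.243, -13.536, -10.707, -10, -7.172, -3.636}, y in {0.636, 4.172, 7, 7.707, 10.536, 11.243, 14.071, 14.778, 17.607, 18.314, 21.142, 24.678, 28.213}
xmin=-31.213, ymin=0.636, xmax=-3.636, ymax=28.213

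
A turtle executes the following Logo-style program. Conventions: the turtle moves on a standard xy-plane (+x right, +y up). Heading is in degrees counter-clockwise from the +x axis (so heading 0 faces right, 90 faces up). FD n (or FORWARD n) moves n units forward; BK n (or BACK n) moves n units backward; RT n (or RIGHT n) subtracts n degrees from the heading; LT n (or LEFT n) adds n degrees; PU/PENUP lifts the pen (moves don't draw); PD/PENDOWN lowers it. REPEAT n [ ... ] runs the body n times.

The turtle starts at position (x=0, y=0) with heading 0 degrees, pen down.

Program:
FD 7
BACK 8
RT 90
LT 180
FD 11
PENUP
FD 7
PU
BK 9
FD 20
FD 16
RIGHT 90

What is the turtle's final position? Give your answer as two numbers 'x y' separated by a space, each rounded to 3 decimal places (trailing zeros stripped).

Executing turtle program step by step:
Start: pos=(0,0), heading=0, pen down
FD 7: (0,0) -> (7,0) [heading=0, draw]
BK 8: (7,0) -> (-1,0) [heading=0, draw]
RT 90: heading 0 -> 270
LT 180: heading 270 -> 90
FD 11: (-1,0) -> (-1,11) [heading=90, draw]
PU: pen up
FD 7: (-1,11) -> (-1,18) [heading=90, move]
PU: pen up
BK 9: (-1,18) -> (-1,9) [heading=90, move]
FD 20: (-1,9) -> (-1,29) [heading=90, move]
FD 16: (-1,29) -> (-1,45) [heading=90, move]
RT 90: heading 90 -> 0
Final: pos=(-1,45), heading=0, 3 segment(s) drawn

Answer: -1 45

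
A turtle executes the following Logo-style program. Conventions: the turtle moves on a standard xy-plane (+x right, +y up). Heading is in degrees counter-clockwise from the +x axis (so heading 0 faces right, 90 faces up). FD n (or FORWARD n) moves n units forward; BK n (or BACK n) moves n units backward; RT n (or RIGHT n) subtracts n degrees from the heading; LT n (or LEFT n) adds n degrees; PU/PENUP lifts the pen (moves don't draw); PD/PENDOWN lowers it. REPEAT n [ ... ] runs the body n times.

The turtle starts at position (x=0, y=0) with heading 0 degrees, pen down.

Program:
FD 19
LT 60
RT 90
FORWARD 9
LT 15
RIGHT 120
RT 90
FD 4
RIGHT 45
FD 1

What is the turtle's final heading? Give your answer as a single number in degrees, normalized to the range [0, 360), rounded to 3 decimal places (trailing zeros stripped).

Answer: 90

Derivation:
Executing turtle program step by step:
Start: pos=(0,0), heading=0, pen down
FD 19: (0,0) -> (19,0) [heading=0, draw]
LT 60: heading 0 -> 60
RT 90: heading 60 -> 330
FD 9: (19,0) -> (26.794,-4.5) [heading=330, draw]
LT 15: heading 330 -> 345
RT 120: heading 345 -> 225
RT 90: heading 225 -> 135
FD 4: (26.794,-4.5) -> (23.966,-1.672) [heading=135, draw]
RT 45: heading 135 -> 90
FD 1: (23.966,-1.672) -> (23.966,-0.672) [heading=90, draw]
Final: pos=(23.966,-0.672), heading=90, 4 segment(s) drawn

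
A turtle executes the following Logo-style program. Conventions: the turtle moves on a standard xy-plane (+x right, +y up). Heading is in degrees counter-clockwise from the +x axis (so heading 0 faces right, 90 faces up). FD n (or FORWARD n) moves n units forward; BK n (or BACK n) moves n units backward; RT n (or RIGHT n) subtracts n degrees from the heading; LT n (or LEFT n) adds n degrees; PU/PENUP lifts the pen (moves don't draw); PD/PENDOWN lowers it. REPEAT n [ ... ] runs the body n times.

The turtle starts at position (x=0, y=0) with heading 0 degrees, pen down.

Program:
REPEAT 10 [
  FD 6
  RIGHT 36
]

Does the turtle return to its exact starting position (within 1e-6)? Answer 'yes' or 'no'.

Answer: yes

Derivation:
Executing turtle program step by step:
Start: pos=(0,0), heading=0, pen down
REPEAT 10 [
  -- iteration 1/10 --
  FD 6: (0,0) -> (6,0) [heading=0, draw]
  RT 36: heading 0 -> 324
  -- iteration 2/10 --
  FD 6: (6,0) -> (10.854,-3.527) [heading=324, draw]
  RT 36: heading 324 -> 288
  -- iteration 3/10 --
  FD 6: (10.854,-3.527) -> (12.708,-9.233) [heading=288, draw]
  RT 36: heading 288 -> 252
  -- iteration 4/10 --
  FD 6: (12.708,-9.233) -> (10.854,-14.939) [heading=252, draw]
  RT 36: heading 252 -> 216
  -- iteration 5/10 --
  FD 6: (10.854,-14.939) -> (6,-18.466) [heading=216, draw]
  RT 36: heading 216 -> 180
  -- iteration 6/10 --
  FD 6: (6,-18.466) -> (0,-18.466) [heading=180, draw]
  RT 36: heading 180 -> 144
  -- iteration 7/10 --
  FD 6: (0,-18.466) -> (-4.854,-14.939) [heading=144, draw]
  RT 36: heading 144 -> 108
  -- iteration 8/10 --
  FD 6: (-4.854,-14.939) -> (-6.708,-9.233) [heading=108, draw]
  RT 36: heading 108 -> 72
  -- iteration 9/10 --
  FD 6: (-6.708,-9.233) -> (-4.854,-3.527) [heading=72, draw]
  RT 36: heading 72 -> 36
  -- iteration 10/10 --
  FD 6: (-4.854,-3.527) -> (0,0) [heading=36, draw]
  RT 36: heading 36 -> 0
]
Final: pos=(0,0), heading=0, 10 segment(s) drawn

Start position: (0, 0)
Final position: (0, 0)
Distance = 0; < 1e-6 -> CLOSED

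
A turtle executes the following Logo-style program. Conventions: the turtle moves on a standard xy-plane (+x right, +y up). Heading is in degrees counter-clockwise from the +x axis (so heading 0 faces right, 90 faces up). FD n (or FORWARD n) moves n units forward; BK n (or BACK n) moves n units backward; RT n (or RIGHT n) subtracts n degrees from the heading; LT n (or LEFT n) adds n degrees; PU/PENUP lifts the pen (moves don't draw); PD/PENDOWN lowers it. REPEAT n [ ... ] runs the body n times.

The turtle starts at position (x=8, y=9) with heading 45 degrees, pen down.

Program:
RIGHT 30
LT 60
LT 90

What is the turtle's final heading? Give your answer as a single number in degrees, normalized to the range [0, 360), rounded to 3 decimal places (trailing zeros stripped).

Answer: 165

Derivation:
Executing turtle program step by step:
Start: pos=(8,9), heading=45, pen down
RT 30: heading 45 -> 15
LT 60: heading 15 -> 75
LT 90: heading 75 -> 165
Final: pos=(8,9), heading=165, 0 segment(s) drawn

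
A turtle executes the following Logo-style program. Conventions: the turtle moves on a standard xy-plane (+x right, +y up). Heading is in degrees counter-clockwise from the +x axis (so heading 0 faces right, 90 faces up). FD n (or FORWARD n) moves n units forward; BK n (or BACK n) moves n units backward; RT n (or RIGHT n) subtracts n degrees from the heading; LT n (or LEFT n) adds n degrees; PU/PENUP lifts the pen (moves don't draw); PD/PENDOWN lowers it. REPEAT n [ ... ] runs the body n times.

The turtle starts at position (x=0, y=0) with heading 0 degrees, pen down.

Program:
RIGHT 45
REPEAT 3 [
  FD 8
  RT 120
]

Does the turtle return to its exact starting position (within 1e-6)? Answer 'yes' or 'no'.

Executing turtle program step by step:
Start: pos=(0,0), heading=0, pen down
RT 45: heading 0 -> 315
REPEAT 3 [
  -- iteration 1/3 --
  FD 8: (0,0) -> (5.657,-5.657) [heading=315, draw]
  RT 120: heading 315 -> 195
  -- iteration 2/3 --
  FD 8: (5.657,-5.657) -> (-2.071,-7.727) [heading=195, draw]
  RT 120: heading 195 -> 75
  -- iteration 3/3 --
  FD 8: (-2.071,-7.727) -> (0,0) [heading=75, draw]
  RT 120: heading 75 -> 315
]
Final: pos=(0,0), heading=315, 3 segment(s) drawn

Start position: (0, 0)
Final position: (0, 0)
Distance = 0; < 1e-6 -> CLOSED

Answer: yes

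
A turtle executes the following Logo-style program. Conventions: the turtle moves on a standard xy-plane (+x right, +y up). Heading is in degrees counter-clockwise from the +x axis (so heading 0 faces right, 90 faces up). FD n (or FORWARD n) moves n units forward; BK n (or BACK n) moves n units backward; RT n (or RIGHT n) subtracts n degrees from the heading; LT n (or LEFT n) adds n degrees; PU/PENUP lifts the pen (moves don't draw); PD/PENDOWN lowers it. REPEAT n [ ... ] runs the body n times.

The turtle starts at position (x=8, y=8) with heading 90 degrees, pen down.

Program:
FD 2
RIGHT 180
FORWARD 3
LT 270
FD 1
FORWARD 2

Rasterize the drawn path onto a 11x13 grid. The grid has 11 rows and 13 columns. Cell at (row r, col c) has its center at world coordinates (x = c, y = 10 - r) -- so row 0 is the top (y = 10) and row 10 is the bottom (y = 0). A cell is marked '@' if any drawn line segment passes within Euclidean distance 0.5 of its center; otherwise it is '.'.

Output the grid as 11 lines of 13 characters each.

Segment 0: (8,8) -> (8,10)
Segment 1: (8,10) -> (8,7)
Segment 2: (8,7) -> (7,7)
Segment 3: (7,7) -> (5,7)

Answer: ........@....
........@....
........@....
.....@@@@....
.............
.............
.............
.............
.............
.............
.............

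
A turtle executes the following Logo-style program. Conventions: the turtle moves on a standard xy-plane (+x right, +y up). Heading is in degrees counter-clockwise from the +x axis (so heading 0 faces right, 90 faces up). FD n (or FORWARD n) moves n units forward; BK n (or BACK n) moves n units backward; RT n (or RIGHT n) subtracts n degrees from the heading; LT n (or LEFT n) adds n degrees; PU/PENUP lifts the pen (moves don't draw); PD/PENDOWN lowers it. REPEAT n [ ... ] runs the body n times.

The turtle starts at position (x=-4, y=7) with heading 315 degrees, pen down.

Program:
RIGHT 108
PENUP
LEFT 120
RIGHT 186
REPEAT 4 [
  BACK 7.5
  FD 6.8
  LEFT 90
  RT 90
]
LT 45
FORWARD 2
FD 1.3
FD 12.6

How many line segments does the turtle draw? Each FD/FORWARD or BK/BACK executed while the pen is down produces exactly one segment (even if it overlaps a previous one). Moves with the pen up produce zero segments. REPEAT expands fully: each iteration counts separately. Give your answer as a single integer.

Executing turtle program step by step:
Start: pos=(-4,7), heading=315, pen down
RT 108: heading 315 -> 207
PU: pen up
LT 120: heading 207 -> 327
RT 186: heading 327 -> 141
REPEAT 4 [
  -- iteration 1/4 --
  BK 7.5: (-4,7) -> (1.829,2.28) [heading=141, move]
  FD 6.8: (1.829,2.28) -> (-3.456,6.559) [heading=141, move]
  LT 90: heading 141 -> 231
  RT 90: heading 231 -> 141
  -- iteration 2/4 --
  BK 7.5: (-3.456,6.559) -> (2.373,1.84) [heading=141, move]
  FD 6.8: (2.373,1.84) -> (-2.912,6.119) [heading=141, move]
  LT 90: heading 141 -> 231
  RT 90: heading 231 -> 141
  -- iteration 3/4 --
  BK 7.5: (-2.912,6.119) -> (2.917,1.399) [heading=141, move]
  FD 6.8: (2.917,1.399) -> (-2.368,5.678) [heading=141, move]
  LT 90: heading 141 -> 231
  RT 90: heading 231 -> 141
  -- iteration 4/4 --
  BK 7.5: (-2.368,5.678) -> (3.461,0.959) [heading=141, move]
  FD 6.8: (3.461,0.959) -> (-1.824,5.238) [heading=141, move]
  LT 90: heading 141 -> 231
  RT 90: heading 231 -> 141
]
LT 45: heading 141 -> 186
FD 2: (-1.824,5.238) -> (-3.813,5.029) [heading=186, move]
FD 1.3: (-3.813,5.029) -> (-5.106,4.893) [heading=186, move]
FD 12.6: (-5.106,4.893) -> (-17.637,3.576) [heading=186, move]
Final: pos=(-17.637,3.576), heading=186, 0 segment(s) drawn
Segments drawn: 0

Answer: 0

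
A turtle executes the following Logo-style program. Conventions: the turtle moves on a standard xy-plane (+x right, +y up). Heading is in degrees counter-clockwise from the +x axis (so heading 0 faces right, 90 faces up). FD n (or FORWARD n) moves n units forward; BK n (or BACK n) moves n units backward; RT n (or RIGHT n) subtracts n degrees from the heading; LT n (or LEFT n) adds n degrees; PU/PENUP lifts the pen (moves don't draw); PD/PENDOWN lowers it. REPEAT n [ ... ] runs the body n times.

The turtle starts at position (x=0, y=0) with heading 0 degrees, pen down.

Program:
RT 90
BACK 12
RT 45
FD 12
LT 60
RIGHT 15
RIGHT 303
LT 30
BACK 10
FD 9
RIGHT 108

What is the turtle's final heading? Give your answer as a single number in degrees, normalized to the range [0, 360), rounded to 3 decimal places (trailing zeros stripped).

Answer: 249

Derivation:
Executing turtle program step by step:
Start: pos=(0,0), heading=0, pen down
RT 90: heading 0 -> 270
BK 12: (0,0) -> (0,12) [heading=270, draw]
RT 45: heading 270 -> 225
FD 12: (0,12) -> (-8.485,3.515) [heading=225, draw]
LT 60: heading 225 -> 285
RT 15: heading 285 -> 270
RT 303: heading 270 -> 327
LT 30: heading 327 -> 357
BK 10: (-8.485,3.515) -> (-18.472,4.038) [heading=357, draw]
FD 9: (-18.472,4.038) -> (-9.484,3.567) [heading=357, draw]
RT 108: heading 357 -> 249
Final: pos=(-9.484,3.567), heading=249, 4 segment(s) drawn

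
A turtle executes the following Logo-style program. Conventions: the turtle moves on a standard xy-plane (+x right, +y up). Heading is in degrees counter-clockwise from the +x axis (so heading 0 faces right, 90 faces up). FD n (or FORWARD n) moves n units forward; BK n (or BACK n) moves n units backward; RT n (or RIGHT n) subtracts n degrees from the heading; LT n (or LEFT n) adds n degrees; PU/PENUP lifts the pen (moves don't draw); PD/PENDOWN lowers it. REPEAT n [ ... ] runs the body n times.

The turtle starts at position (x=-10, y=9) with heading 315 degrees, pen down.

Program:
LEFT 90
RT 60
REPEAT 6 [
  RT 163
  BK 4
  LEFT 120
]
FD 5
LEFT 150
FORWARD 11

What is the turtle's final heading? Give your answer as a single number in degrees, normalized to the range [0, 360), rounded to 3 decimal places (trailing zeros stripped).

Answer: 237

Derivation:
Executing turtle program step by step:
Start: pos=(-10,9), heading=315, pen down
LT 90: heading 315 -> 45
RT 60: heading 45 -> 345
REPEAT 6 [
  -- iteration 1/6 --
  RT 163: heading 345 -> 182
  BK 4: (-10,9) -> (-6.002,9.14) [heading=182, draw]
  LT 120: heading 182 -> 302
  -- iteration 2/6 --
  RT 163: heading 302 -> 139
  BK 4: (-6.002,9.14) -> (-2.984,6.515) [heading=139, draw]
  LT 120: heading 139 -> 259
  -- iteration 3/6 --
  RT 163: heading 259 -> 96
  BK 4: (-2.984,6.515) -> (-2.565,2.537) [heading=96, draw]
  LT 120: heading 96 -> 216
  -- iteration 4/6 --
  RT 163: heading 216 -> 53
  BK 4: (-2.565,2.537) -> (-4.973,-0.657) [heading=53, draw]
  LT 120: heading 53 -> 173
  -- iteration 5/6 --
  RT 163: heading 173 -> 10
  BK 4: (-4.973,-0.657) -> (-8.912,-1.352) [heading=10, draw]
  LT 120: heading 10 -> 130
  -- iteration 6/6 --
  RT 163: heading 130 -> 327
  BK 4: (-8.912,-1.352) -> (-12.267,0.827) [heading=327, draw]
  LT 120: heading 327 -> 87
]
FD 5: (-12.267,0.827) -> (-12.005,5.82) [heading=87, draw]
LT 150: heading 87 -> 237
FD 11: (-12.005,5.82) -> (-17.996,-3.406) [heading=237, draw]
Final: pos=(-17.996,-3.406), heading=237, 8 segment(s) drawn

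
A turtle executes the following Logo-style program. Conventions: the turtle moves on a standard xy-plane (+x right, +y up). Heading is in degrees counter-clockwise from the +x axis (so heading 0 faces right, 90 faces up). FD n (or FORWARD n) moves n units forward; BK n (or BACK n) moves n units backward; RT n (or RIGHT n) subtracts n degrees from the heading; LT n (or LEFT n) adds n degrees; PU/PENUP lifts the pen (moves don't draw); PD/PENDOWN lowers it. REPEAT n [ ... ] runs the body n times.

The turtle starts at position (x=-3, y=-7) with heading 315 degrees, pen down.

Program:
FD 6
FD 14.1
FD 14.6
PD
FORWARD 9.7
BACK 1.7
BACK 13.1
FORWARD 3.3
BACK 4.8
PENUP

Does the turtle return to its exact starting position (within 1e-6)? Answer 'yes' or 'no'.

Executing turtle program step by step:
Start: pos=(-3,-7), heading=315, pen down
FD 6: (-3,-7) -> (1.243,-11.243) [heading=315, draw]
FD 14.1: (1.243,-11.243) -> (11.213,-21.213) [heading=315, draw]
FD 14.6: (11.213,-21.213) -> (21.537,-31.537) [heading=315, draw]
PD: pen down
FD 9.7: (21.537,-31.537) -> (28.396,-38.396) [heading=315, draw]
BK 1.7: (28.396,-38.396) -> (27.193,-37.193) [heading=315, draw]
BK 13.1: (27.193,-37.193) -> (17.93,-27.93) [heading=315, draw]
FD 3.3: (17.93,-27.93) -> (20.264,-30.264) [heading=315, draw]
BK 4.8: (20.264,-30.264) -> (16.87,-26.87) [heading=315, draw]
PU: pen up
Final: pos=(16.87,-26.87), heading=315, 8 segment(s) drawn

Start position: (-3, -7)
Final position: (16.87, -26.87)
Distance = 28.1; >= 1e-6 -> NOT closed

Answer: no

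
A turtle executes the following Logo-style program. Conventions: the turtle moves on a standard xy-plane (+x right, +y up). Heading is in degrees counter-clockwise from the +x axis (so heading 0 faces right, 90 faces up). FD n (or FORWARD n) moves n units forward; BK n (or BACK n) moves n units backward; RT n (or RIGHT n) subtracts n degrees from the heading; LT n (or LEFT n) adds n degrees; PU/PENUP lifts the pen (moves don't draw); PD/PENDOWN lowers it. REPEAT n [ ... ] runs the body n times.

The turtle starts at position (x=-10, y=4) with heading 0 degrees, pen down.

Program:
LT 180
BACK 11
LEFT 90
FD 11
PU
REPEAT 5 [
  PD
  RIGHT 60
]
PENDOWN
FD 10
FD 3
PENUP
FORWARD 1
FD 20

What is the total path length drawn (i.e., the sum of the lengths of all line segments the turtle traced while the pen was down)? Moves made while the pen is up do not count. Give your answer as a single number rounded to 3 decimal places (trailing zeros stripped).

Answer: 35

Derivation:
Executing turtle program step by step:
Start: pos=(-10,4), heading=0, pen down
LT 180: heading 0 -> 180
BK 11: (-10,4) -> (1,4) [heading=180, draw]
LT 90: heading 180 -> 270
FD 11: (1,4) -> (1,-7) [heading=270, draw]
PU: pen up
REPEAT 5 [
  -- iteration 1/5 --
  PD: pen down
  RT 60: heading 270 -> 210
  -- iteration 2/5 --
  PD: pen down
  RT 60: heading 210 -> 150
  -- iteration 3/5 --
  PD: pen down
  RT 60: heading 150 -> 90
  -- iteration 4/5 --
  PD: pen down
  RT 60: heading 90 -> 30
  -- iteration 5/5 --
  PD: pen down
  RT 60: heading 30 -> 330
]
PD: pen down
FD 10: (1,-7) -> (9.66,-12) [heading=330, draw]
FD 3: (9.66,-12) -> (12.258,-13.5) [heading=330, draw]
PU: pen up
FD 1: (12.258,-13.5) -> (13.124,-14) [heading=330, move]
FD 20: (13.124,-14) -> (30.445,-24) [heading=330, move]
Final: pos=(30.445,-24), heading=330, 4 segment(s) drawn

Segment lengths:
  seg 1: (-10,4) -> (1,4), length = 11
  seg 2: (1,4) -> (1,-7), length = 11
  seg 3: (1,-7) -> (9.66,-12), length = 10
  seg 4: (9.66,-12) -> (12.258,-13.5), length = 3
Total = 35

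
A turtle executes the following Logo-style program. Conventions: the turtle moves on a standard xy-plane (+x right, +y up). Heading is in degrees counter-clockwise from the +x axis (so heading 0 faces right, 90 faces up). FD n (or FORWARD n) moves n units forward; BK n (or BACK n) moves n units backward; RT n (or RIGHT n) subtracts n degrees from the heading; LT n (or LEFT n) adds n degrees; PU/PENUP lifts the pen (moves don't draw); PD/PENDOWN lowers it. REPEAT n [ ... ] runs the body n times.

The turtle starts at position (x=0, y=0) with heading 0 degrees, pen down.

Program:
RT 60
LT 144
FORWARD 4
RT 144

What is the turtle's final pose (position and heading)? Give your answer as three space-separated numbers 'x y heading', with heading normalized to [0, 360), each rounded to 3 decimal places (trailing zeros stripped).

Answer: 0.418 3.978 300

Derivation:
Executing turtle program step by step:
Start: pos=(0,0), heading=0, pen down
RT 60: heading 0 -> 300
LT 144: heading 300 -> 84
FD 4: (0,0) -> (0.418,3.978) [heading=84, draw]
RT 144: heading 84 -> 300
Final: pos=(0.418,3.978), heading=300, 1 segment(s) drawn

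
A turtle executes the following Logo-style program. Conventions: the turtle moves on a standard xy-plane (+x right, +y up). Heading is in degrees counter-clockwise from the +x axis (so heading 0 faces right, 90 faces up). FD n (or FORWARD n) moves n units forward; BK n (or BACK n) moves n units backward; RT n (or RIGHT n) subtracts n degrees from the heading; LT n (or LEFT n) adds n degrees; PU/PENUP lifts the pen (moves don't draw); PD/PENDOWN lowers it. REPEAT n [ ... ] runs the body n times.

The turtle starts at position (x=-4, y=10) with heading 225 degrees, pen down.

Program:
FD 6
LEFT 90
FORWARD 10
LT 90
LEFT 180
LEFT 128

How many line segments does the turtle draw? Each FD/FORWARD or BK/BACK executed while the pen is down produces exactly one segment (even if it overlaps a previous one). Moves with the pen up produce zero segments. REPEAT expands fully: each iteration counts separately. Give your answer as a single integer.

Executing turtle program step by step:
Start: pos=(-4,10), heading=225, pen down
FD 6: (-4,10) -> (-8.243,5.757) [heading=225, draw]
LT 90: heading 225 -> 315
FD 10: (-8.243,5.757) -> (-1.172,-1.314) [heading=315, draw]
LT 90: heading 315 -> 45
LT 180: heading 45 -> 225
LT 128: heading 225 -> 353
Final: pos=(-1.172,-1.314), heading=353, 2 segment(s) drawn
Segments drawn: 2

Answer: 2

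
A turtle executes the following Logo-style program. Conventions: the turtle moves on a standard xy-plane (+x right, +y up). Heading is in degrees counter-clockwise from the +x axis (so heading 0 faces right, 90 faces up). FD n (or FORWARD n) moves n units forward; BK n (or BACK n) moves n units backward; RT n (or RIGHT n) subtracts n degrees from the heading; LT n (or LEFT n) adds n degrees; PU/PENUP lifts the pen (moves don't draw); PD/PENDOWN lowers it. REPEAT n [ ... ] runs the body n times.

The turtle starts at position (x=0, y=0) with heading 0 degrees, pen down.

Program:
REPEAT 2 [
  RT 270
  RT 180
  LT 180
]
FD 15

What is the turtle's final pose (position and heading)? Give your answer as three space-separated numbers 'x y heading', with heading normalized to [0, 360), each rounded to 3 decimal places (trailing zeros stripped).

Executing turtle program step by step:
Start: pos=(0,0), heading=0, pen down
REPEAT 2 [
  -- iteration 1/2 --
  RT 270: heading 0 -> 90
  RT 180: heading 90 -> 270
  LT 180: heading 270 -> 90
  -- iteration 2/2 --
  RT 270: heading 90 -> 180
  RT 180: heading 180 -> 0
  LT 180: heading 0 -> 180
]
FD 15: (0,0) -> (-15,0) [heading=180, draw]
Final: pos=(-15,0), heading=180, 1 segment(s) drawn

Answer: -15 0 180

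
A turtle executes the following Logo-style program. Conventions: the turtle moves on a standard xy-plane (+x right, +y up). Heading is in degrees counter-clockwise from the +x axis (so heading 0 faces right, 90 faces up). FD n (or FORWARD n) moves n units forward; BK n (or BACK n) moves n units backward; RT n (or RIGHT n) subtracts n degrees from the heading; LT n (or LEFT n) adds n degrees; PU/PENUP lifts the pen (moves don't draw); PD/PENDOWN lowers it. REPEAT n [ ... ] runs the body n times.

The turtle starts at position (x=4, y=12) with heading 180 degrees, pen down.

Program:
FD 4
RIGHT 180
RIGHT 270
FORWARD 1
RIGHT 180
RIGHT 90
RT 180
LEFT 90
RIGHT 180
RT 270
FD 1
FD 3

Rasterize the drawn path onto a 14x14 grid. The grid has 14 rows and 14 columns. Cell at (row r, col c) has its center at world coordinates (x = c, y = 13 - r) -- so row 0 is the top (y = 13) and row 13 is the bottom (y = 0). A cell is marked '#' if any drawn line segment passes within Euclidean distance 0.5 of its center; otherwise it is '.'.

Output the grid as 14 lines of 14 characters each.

Segment 0: (4,12) -> (0,12)
Segment 1: (0,12) -> (-0,13)
Segment 2: (-0,13) -> (1,13)
Segment 3: (1,13) -> (4,13)

Answer: #####.........
#####.........
..............
..............
..............
..............
..............
..............
..............
..............
..............
..............
..............
..............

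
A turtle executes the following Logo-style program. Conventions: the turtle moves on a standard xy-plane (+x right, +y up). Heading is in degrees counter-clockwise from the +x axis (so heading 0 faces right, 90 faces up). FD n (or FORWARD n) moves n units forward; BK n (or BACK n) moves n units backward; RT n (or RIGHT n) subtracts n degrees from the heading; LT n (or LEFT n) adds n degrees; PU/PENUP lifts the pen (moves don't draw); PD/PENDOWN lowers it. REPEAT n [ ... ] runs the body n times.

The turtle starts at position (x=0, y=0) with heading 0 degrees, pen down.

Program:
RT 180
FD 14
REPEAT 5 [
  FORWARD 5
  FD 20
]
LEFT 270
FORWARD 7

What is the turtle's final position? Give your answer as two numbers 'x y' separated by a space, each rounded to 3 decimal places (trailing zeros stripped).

Answer: -139 7

Derivation:
Executing turtle program step by step:
Start: pos=(0,0), heading=0, pen down
RT 180: heading 0 -> 180
FD 14: (0,0) -> (-14,0) [heading=180, draw]
REPEAT 5 [
  -- iteration 1/5 --
  FD 5: (-14,0) -> (-19,0) [heading=180, draw]
  FD 20: (-19,0) -> (-39,0) [heading=180, draw]
  -- iteration 2/5 --
  FD 5: (-39,0) -> (-44,0) [heading=180, draw]
  FD 20: (-44,0) -> (-64,0) [heading=180, draw]
  -- iteration 3/5 --
  FD 5: (-64,0) -> (-69,0) [heading=180, draw]
  FD 20: (-69,0) -> (-89,0) [heading=180, draw]
  -- iteration 4/5 --
  FD 5: (-89,0) -> (-94,0) [heading=180, draw]
  FD 20: (-94,0) -> (-114,0) [heading=180, draw]
  -- iteration 5/5 --
  FD 5: (-114,0) -> (-119,0) [heading=180, draw]
  FD 20: (-119,0) -> (-139,0) [heading=180, draw]
]
LT 270: heading 180 -> 90
FD 7: (-139,0) -> (-139,7) [heading=90, draw]
Final: pos=(-139,7), heading=90, 12 segment(s) drawn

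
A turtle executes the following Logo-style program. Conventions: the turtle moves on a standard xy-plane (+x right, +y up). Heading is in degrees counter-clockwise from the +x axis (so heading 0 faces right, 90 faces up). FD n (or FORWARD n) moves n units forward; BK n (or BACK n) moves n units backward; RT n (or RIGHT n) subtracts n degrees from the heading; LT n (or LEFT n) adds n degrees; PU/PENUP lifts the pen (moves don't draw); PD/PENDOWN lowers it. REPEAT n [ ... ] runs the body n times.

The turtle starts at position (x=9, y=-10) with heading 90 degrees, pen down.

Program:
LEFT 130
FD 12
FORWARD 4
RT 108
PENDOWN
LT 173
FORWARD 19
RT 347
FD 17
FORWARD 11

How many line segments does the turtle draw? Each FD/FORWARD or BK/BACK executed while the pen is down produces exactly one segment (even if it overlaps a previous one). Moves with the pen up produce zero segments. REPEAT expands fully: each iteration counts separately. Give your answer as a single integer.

Answer: 5

Derivation:
Executing turtle program step by step:
Start: pos=(9,-10), heading=90, pen down
LT 130: heading 90 -> 220
FD 12: (9,-10) -> (-0.193,-17.713) [heading=220, draw]
FD 4: (-0.193,-17.713) -> (-3.257,-20.285) [heading=220, draw]
RT 108: heading 220 -> 112
PD: pen down
LT 173: heading 112 -> 285
FD 19: (-3.257,-20.285) -> (1.661,-38.637) [heading=285, draw]
RT 347: heading 285 -> 298
FD 17: (1.661,-38.637) -> (9.642,-53.647) [heading=298, draw]
FD 11: (9.642,-53.647) -> (14.806,-63.36) [heading=298, draw]
Final: pos=(14.806,-63.36), heading=298, 5 segment(s) drawn
Segments drawn: 5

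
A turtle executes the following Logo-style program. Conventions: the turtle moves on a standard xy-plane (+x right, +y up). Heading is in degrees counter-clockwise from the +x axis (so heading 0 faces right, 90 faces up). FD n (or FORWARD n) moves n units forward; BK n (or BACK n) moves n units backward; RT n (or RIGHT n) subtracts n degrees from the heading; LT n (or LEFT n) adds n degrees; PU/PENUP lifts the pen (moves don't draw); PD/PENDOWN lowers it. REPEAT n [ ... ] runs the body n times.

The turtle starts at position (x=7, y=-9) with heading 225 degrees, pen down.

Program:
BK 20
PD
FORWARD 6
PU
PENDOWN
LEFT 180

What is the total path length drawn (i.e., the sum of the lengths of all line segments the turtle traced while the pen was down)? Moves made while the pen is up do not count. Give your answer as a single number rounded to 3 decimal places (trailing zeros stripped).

Executing turtle program step by step:
Start: pos=(7,-9), heading=225, pen down
BK 20: (7,-9) -> (21.142,5.142) [heading=225, draw]
PD: pen down
FD 6: (21.142,5.142) -> (16.899,0.899) [heading=225, draw]
PU: pen up
PD: pen down
LT 180: heading 225 -> 45
Final: pos=(16.899,0.899), heading=45, 2 segment(s) drawn

Segment lengths:
  seg 1: (7,-9) -> (21.142,5.142), length = 20
  seg 2: (21.142,5.142) -> (16.899,0.899), length = 6
Total = 26

Answer: 26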